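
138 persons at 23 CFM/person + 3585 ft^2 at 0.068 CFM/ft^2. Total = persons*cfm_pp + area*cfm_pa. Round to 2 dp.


Total = 138*23 + 3585*0.068 = 3417.78 CFM

3417.78 CFM


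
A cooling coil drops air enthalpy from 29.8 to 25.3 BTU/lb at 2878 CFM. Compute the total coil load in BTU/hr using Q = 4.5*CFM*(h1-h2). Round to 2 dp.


Q = 4.5 * 2878 * (29.8 - 25.3) = 58279.50 BTU/hr

58279.50 BTU/hr


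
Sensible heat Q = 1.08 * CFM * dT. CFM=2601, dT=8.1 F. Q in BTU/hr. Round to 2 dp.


Q = 1.08 * 2601 * 8.1 = 22753.55 BTU/hr

22753.55 BTU/hr


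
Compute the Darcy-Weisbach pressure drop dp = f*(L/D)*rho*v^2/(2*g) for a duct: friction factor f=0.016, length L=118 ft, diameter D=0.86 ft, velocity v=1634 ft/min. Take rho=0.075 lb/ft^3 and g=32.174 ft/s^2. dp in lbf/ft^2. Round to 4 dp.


v_fps = 1634/60 = 27.2333 ft/s
dp = 0.016*(118/0.86)*0.075*27.2333^2/(2*32.174) = 1.8977 lbf/ft^2

1.8977 lbf/ft^2


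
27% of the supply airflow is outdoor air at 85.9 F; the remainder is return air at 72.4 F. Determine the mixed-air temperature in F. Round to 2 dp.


T_mix = 0.27*85.9 + 0.73*72.4 = 76.05 F

76.05 F


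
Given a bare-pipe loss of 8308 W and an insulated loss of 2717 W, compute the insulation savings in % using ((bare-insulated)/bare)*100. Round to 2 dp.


Savings = ((8308-2717)/8308)*100 = 67.30 %

67.30 %


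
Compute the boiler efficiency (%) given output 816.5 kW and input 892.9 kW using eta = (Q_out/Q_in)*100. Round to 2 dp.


eta = (816.5/892.9)*100 = 91.44 %

91.44 %


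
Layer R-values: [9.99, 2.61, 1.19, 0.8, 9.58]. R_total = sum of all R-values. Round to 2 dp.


R_total = 9.99 + 2.61 + 1.19 + 0.8 + 9.58 = 24.17

24.17


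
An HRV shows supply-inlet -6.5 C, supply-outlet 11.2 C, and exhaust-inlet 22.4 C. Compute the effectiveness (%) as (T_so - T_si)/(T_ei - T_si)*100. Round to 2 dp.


eff = (11.2-(-6.5))/(22.4-(-6.5))*100 = 61.25 %

61.25 %


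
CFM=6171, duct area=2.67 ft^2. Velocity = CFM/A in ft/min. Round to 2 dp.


V = 6171 / 2.67 = 2311.24 ft/min

2311.24 ft/min


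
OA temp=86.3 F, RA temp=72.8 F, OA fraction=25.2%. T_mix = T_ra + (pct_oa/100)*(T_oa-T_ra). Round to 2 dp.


T_mix = 72.8 + (25.2/100)*(86.3-72.8) = 76.20 F

76.20 F


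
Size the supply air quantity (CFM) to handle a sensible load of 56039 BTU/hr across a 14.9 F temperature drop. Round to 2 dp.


CFM = 56039 / (1.08 * 14.9) = 3482.41

3482.41 CFM


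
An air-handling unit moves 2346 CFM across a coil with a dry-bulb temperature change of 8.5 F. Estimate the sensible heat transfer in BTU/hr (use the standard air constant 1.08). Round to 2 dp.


Q = 1.08 * 2346 * 8.5 = 21536.28 BTU/hr

21536.28 BTU/hr


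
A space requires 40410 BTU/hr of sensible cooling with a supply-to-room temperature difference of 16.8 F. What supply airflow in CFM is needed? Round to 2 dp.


CFM = 40410 / (1.08 * 16.8) = 2227.18

2227.18 CFM


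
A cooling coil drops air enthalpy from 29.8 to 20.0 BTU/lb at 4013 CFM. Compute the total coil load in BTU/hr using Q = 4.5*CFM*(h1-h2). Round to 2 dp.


Q = 4.5 * 4013 * (29.8 - 20.0) = 176973.30 BTU/hr

176973.30 BTU/hr


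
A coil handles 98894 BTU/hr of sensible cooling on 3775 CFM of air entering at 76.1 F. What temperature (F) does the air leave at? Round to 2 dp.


dT = 98894/(1.08*3775) = 24.2566
T_leave = 76.1 - 24.2566 = 51.84 F

51.84 F


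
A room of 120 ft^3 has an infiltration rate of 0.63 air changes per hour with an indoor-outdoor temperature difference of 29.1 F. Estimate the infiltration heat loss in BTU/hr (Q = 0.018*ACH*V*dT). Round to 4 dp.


Q = 0.018 * 0.63 * 120 * 29.1 = 39.5993 BTU/hr

39.5993 BTU/hr


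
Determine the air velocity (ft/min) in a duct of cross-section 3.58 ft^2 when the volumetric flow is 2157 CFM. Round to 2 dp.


V = 2157 / 3.58 = 602.51 ft/min

602.51 ft/min


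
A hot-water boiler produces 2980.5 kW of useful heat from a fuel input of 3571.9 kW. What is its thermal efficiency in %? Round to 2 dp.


eta = (2980.5/3571.9)*100 = 83.44 %

83.44 %


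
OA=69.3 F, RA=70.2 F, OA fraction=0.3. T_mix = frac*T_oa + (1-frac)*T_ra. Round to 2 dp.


T_mix = 0.3*69.3 + 0.7*70.2 = 69.93 F

69.93 F


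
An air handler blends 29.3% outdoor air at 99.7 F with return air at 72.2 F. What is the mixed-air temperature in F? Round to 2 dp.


T_mix = 72.2 + (29.3/100)*(99.7-72.2) = 80.26 F

80.26 F


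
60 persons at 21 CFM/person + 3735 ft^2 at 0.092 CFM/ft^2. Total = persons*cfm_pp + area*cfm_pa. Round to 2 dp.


Total = 60*21 + 3735*0.092 = 1603.62 CFM

1603.62 CFM


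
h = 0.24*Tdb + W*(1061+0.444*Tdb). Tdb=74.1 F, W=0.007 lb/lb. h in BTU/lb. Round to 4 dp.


h = 0.24*74.1 + 0.007*(1061+0.444*74.1) = 25.4413 BTU/lb

25.4413 BTU/lb


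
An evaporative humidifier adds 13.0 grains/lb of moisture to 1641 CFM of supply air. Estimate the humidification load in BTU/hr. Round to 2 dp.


Q = 0.68 * 1641 * 13.0 = 14506.44 BTU/hr

14506.44 BTU/hr


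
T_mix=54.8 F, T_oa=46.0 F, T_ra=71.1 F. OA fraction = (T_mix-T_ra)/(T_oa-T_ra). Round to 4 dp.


frac = (54.8 - 71.1) / (46.0 - 71.1) = 0.6494

0.6494


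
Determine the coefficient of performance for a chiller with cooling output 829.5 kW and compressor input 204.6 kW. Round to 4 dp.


COP = 829.5 / 204.6 = 4.0543

4.0543


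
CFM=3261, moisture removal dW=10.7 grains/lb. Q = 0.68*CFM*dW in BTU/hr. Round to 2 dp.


Q = 0.68 * 3261 * 10.7 = 23727.04 BTU/hr

23727.04 BTU/hr


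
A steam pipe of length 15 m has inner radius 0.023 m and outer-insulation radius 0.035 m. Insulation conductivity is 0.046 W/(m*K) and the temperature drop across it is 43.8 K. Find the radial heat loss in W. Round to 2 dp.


Q = 2*pi*0.046*15*43.8/ln(0.035/0.023) = 452.28 W

452.28 W


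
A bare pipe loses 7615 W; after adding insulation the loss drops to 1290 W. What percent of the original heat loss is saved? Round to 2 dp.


Savings = ((7615-1290)/7615)*100 = 83.06 %

83.06 %


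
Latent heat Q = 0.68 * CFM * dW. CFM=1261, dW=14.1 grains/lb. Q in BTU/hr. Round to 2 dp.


Q = 0.68 * 1261 * 14.1 = 12090.47 BTU/hr

12090.47 BTU/hr


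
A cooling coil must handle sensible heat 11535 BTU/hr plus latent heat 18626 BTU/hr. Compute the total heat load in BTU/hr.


Qt = 11535 + 18626 = 30161 BTU/hr

30161 BTU/hr


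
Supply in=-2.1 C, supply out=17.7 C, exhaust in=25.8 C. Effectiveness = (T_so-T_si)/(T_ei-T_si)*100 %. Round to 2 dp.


eff = (17.7-(-2.1))/(25.8-(-2.1))*100 = 70.97 %

70.97 %


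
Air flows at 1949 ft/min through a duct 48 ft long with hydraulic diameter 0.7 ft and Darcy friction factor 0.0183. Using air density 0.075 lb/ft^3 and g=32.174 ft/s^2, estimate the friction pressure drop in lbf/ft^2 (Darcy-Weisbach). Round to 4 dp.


v_fps = 1949/60 = 32.4833 ft/s
dp = 0.0183*(48/0.7)*0.075*32.4833^2/(2*32.174) = 1.5433 lbf/ft^2

1.5433 lbf/ft^2


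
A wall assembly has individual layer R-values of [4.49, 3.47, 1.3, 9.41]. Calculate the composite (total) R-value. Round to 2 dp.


R_total = 4.49 + 3.47 + 1.3 + 9.41 = 18.67

18.67


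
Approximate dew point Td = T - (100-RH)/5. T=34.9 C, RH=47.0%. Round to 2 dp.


Td = 34.9 - (100-47.0)/5 = 24.30 C

24.30 C


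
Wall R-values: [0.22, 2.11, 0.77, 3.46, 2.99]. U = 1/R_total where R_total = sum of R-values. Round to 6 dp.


R_total = 0.22 + 2.11 + 0.77 + 3.46 + 2.99 = 9.55
U = 1/9.55 = 0.104712

0.104712


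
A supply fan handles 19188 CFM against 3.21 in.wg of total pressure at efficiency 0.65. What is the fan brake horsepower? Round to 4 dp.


BHP = 19188 * 3.21 / (6356 * 0.65) = 14.9086 hp

14.9086 hp


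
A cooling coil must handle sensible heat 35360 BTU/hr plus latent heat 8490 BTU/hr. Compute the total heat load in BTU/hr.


Qt = 35360 + 8490 = 43850 BTU/hr

43850 BTU/hr


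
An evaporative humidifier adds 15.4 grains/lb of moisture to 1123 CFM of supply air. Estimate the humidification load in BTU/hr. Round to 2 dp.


Q = 0.68 * 1123 * 15.4 = 11760.06 BTU/hr

11760.06 BTU/hr


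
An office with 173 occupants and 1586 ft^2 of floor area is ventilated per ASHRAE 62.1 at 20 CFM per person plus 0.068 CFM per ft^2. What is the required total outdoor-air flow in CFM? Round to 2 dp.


Total = 173*20 + 1586*0.068 = 3567.85 CFM

3567.85 CFM


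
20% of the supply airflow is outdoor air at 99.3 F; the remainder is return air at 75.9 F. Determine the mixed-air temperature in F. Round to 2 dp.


T_mix = 0.2*99.3 + 0.8*75.9 = 80.58 F

80.58 F


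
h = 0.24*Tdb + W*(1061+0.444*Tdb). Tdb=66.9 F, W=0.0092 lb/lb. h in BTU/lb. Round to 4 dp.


h = 0.24*66.9 + 0.0092*(1061+0.444*66.9) = 26.0905 BTU/lb

26.0905 BTU/lb


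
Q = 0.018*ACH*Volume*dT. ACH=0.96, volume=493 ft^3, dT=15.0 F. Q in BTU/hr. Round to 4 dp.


Q = 0.018 * 0.96 * 493 * 15.0 = 127.7856 BTU/hr

127.7856 BTU/hr


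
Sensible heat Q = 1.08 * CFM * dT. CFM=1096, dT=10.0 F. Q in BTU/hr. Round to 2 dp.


Q = 1.08 * 1096 * 10.0 = 11836.80 BTU/hr

11836.80 BTU/hr


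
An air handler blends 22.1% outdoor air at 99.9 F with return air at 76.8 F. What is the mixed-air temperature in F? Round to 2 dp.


T_mix = 76.8 + (22.1/100)*(99.9-76.8) = 81.91 F

81.91 F


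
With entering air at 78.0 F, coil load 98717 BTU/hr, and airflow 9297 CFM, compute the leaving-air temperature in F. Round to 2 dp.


dT = 98717/(1.08*9297) = 9.8316
T_leave = 78.0 - 9.8316 = 68.17 F

68.17 F


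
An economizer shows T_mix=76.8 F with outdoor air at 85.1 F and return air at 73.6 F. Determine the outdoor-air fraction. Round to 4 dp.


frac = (76.8 - 73.6) / (85.1 - 73.6) = 0.2783

0.2783


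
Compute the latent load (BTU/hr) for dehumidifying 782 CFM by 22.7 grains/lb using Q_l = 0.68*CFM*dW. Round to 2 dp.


Q = 0.68 * 782 * 22.7 = 12070.95 BTU/hr

12070.95 BTU/hr


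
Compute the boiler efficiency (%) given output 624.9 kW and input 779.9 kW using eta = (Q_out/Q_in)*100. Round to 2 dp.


eta = (624.9/779.9)*100 = 80.13 %

80.13 %


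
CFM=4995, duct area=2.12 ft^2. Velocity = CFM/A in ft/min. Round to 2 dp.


V = 4995 / 2.12 = 2356.13 ft/min

2356.13 ft/min


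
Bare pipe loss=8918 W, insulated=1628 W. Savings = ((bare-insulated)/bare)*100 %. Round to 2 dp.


Savings = ((8918-1628)/8918)*100 = 81.74 %

81.74 %


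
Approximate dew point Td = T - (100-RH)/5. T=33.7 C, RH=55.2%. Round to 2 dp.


Td = 33.7 - (100-55.2)/5 = 24.74 C

24.74 C


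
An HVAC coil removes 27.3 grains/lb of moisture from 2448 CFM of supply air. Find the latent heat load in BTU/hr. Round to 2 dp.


Q = 0.68 * 2448 * 27.3 = 45444.67 BTU/hr

45444.67 BTU/hr


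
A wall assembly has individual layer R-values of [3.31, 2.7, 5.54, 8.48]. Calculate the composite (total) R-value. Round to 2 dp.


R_total = 3.31 + 2.7 + 5.54 + 8.48 = 20.03

20.03


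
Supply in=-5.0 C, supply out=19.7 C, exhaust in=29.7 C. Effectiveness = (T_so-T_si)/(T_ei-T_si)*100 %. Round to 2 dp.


eff = (19.7-(-5.0))/(29.7-(-5.0))*100 = 71.18 %

71.18 %


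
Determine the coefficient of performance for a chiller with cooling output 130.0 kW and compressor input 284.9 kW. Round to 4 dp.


COP = 130.0 / 284.9 = 0.4563

0.4563


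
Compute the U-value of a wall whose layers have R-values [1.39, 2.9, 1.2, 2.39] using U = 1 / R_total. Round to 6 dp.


R_total = 1.39 + 2.9 + 1.2 + 2.39 = 7.88
U = 1/7.88 = 0.126904

0.126904


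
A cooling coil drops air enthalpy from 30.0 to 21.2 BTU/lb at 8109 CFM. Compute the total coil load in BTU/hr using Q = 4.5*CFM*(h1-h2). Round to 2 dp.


Q = 4.5 * 8109 * (30.0 - 21.2) = 321116.40 BTU/hr

321116.40 BTU/hr


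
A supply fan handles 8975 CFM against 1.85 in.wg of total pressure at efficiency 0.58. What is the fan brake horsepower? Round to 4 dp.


BHP = 8975 * 1.85 / (6356 * 0.58) = 4.5040 hp

4.5040 hp


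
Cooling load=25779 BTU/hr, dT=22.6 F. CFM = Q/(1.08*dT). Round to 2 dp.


CFM = 25779 / (1.08 * 22.6) = 1056.17

1056.17 CFM


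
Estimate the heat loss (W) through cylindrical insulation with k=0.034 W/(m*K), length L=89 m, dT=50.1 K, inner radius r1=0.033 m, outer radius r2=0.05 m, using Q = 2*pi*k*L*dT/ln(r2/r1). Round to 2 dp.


Q = 2*pi*0.034*89*50.1/ln(0.05/0.033) = 2292.45 W

2292.45 W


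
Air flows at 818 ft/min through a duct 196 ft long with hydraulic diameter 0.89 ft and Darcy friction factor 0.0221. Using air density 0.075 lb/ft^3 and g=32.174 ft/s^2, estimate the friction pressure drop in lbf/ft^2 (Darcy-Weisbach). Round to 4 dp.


v_fps = 818/60 = 13.6333 ft/s
dp = 0.0221*(196/0.89)*0.075*13.6333^2/(2*32.174) = 1.0544 lbf/ft^2

1.0544 lbf/ft^2


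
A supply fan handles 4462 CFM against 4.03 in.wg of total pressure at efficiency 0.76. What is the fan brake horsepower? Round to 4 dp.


BHP = 4462 * 4.03 / (6356 * 0.76) = 3.7225 hp

3.7225 hp


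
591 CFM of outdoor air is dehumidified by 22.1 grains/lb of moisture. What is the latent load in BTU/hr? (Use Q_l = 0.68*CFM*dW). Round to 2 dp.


Q = 0.68 * 591 * 22.1 = 8881.55 BTU/hr

8881.55 BTU/hr


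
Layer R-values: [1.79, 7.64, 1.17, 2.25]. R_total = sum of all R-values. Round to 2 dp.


R_total = 1.79 + 7.64 + 1.17 + 2.25 = 12.85

12.85


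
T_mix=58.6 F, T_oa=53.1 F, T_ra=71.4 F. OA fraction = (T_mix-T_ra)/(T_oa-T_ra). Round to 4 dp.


frac = (58.6 - 71.4) / (53.1 - 71.4) = 0.6995

0.6995


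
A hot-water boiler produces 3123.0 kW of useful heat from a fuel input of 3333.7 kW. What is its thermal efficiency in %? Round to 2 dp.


eta = (3123.0/3333.7)*100 = 93.68 %

93.68 %


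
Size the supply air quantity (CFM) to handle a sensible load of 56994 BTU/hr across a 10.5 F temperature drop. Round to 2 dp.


CFM = 56994 / (1.08 * 10.5) = 5025.93

5025.93 CFM


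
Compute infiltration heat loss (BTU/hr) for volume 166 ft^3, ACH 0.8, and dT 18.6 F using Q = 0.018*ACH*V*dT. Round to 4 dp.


Q = 0.018 * 0.8 * 166 * 18.6 = 44.4614 BTU/hr

44.4614 BTU/hr


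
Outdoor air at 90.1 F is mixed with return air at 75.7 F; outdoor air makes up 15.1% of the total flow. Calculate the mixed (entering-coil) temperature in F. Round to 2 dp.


T_mix = 75.7 + (15.1/100)*(90.1-75.7) = 77.87 F

77.87 F


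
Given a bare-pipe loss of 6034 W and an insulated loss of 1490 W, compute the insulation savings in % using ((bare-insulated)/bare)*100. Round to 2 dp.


Savings = ((6034-1490)/6034)*100 = 75.31 %

75.31 %


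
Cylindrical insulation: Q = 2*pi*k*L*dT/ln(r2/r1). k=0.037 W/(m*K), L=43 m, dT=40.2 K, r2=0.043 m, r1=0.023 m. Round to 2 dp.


Q = 2*pi*0.037*43*40.2/ln(0.043/0.023) = 642.25 W

642.25 W


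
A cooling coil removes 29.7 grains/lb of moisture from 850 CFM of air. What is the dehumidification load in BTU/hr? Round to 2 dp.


Q = 0.68 * 850 * 29.7 = 17166.60 BTU/hr

17166.60 BTU/hr


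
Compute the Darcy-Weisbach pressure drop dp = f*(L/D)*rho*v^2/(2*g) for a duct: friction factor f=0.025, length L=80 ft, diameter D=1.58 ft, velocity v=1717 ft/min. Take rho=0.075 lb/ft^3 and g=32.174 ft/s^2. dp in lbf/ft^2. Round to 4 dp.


v_fps = 1717/60 = 28.6167 ft/s
dp = 0.025*(80/1.58)*0.075*28.6167^2/(2*32.174) = 1.2082 lbf/ft^2

1.2082 lbf/ft^2


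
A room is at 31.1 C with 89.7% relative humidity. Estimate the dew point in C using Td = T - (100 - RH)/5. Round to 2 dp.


Td = 31.1 - (100-89.7)/5 = 29.04 C

29.04 C


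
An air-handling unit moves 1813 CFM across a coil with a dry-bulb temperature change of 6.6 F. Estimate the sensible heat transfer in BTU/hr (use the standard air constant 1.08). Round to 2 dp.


Q = 1.08 * 1813 * 6.6 = 12923.06 BTU/hr

12923.06 BTU/hr


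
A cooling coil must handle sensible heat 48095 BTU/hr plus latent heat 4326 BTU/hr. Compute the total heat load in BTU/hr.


Qt = 48095 + 4326 = 52421 BTU/hr

52421 BTU/hr


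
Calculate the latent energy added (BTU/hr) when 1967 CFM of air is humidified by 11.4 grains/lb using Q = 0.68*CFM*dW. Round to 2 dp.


Q = 0.68 * 1967 * 11.4 = 15248.18 BTU/hr

15248.18 BTU/hr


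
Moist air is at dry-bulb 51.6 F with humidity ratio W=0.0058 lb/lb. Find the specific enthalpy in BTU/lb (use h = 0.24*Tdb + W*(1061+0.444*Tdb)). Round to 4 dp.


h = 0.24*51.6 + 0.0058*(1061+0.444*51.6) = 18.6707 BTU/lb

18.6707 BTU/lb


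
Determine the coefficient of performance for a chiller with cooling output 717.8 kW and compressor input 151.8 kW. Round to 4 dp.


COP = 717.8 / 151.8 = 4.7286

4.7286


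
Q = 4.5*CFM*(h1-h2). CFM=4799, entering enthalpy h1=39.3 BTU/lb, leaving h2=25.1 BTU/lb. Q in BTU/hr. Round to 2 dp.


Q = 4.5 * 4799 * (39.3 - 25.1) = 306656.10 BTU/hr

306656.10 BTU/hr


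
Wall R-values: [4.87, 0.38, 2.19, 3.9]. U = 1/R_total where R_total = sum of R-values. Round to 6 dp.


R_total = 4.87 + 0.38 + 2.19 + 3.9 = 11.34
U = 1/11.34 = 0.088183

0.088183


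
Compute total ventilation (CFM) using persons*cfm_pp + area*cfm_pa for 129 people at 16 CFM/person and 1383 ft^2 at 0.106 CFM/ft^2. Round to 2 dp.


Total = 129*16 + 1383*0.106 = 2210.60 CFM

2210.60 CFM


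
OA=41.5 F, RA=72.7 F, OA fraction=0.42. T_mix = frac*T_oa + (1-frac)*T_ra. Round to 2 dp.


T_mix = 0.42*41.5 + 0.58*72.7 = 59.60 F

59.60 F


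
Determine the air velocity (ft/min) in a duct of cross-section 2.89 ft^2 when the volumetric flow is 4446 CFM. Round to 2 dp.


V = 4446 / 2.89 = 1538.41 ft/min

1538.41 ft/min


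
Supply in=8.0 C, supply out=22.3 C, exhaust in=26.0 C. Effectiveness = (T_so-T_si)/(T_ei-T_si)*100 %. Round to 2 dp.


eff = (22.3-8.0)/(26.0-8.0)*100 = 79.44 %

79.44 %


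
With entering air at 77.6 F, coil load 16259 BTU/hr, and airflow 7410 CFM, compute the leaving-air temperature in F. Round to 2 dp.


dT = 16259/(1.08*7410) = 2.0317
T_leave = 77.6 - 2.0317 = 75.57 F

75.57 F


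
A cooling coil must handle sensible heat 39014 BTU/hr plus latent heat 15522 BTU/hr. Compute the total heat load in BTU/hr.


Qt = 39014 + 15522 = 54536 BTU/hr

54536 BTU/hr


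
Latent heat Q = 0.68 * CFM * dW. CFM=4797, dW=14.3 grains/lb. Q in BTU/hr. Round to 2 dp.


Q = 0.68 * 4797 * 14.3 = 46646.03 BTU/hr

46646.03 BTU/hr


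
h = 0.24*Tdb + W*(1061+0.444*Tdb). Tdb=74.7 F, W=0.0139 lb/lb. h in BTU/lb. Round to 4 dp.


h = 0.24*74.7 + 0.0139*(1061+0.444*74.7) = 33.1369 BTU/lb

33.1369 BTU/lb


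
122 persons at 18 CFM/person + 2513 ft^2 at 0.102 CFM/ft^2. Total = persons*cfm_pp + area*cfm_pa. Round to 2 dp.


Total = 122*18 + 2513*0.102 = 2452.33 CFM

2452.33 CFM


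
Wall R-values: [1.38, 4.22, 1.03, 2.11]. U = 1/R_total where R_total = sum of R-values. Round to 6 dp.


R_total = 1.38 + 4.22 + 1.03 + 2.11 = 8.74
U = 1/8.74 = 0.114416

0.114416


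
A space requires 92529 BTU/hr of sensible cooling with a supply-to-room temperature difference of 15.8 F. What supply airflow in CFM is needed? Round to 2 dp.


CFM = 92529 / (1.08 * 15.8) = 5422.47

5422.47 CFM


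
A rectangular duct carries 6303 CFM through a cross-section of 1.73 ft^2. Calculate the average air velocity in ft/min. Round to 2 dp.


V = 6303 / 1.73 = 3643.35 ft/min

3643.35 ft/min


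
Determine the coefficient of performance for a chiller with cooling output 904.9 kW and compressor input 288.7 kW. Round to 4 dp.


COP = 904.9 / 288.7 = 3.1344

3.1344


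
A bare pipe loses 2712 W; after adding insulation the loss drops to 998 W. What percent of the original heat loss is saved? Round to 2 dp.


Savings = ((2712-998)/2712)*100 = 63.20 %

63.20 %


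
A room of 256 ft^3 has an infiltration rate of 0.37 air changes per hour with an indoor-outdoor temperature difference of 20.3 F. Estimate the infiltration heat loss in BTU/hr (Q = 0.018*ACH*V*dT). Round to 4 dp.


Q = 0.018 * 0.37 * 256 * 20.3 = 34.6107 BTU/hr

34.6107 BTU/hr


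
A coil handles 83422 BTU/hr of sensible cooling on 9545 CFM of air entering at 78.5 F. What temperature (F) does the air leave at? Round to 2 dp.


dT = 83422/(1.08*9545) = 8.0925
T_leave = 78.5 - 8.0925 = 70.41 F

70.41 F


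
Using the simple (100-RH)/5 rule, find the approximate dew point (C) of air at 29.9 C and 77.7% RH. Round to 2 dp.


Td = 29.9 - (100-77.7)/5 = 25.44 C

25.44 C


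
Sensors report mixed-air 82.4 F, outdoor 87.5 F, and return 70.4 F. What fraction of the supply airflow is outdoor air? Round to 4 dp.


frac = (82.4 - 70.4) / (87.5 - 70.4) = 0.7018

0.7018


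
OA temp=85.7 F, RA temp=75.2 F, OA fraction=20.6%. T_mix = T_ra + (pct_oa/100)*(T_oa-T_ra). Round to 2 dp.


T_mix = 75.2 + (20.6/100)*(85.7-75.2) = 77.36 F

77.36 F


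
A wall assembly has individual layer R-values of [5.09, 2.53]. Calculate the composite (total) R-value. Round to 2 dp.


R_total = 5.09 + 2.53 = 7.62

7.62


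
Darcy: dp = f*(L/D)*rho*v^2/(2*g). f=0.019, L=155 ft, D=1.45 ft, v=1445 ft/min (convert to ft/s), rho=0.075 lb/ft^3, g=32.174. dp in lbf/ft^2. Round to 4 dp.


v_fps = 1445/60 = 24.0833 ft/s
dp = 0.019*(155/1.45)*0.075*24.0833^2/(2*32.174) = 1.3730 lbf/ft^2

1.3730 lbf/ft^2


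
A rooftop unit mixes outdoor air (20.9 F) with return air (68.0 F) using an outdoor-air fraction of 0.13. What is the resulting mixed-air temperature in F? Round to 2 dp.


T_mix = 0.13*20.9 + 0.87*68.0 = 61.88 F

61.88 F


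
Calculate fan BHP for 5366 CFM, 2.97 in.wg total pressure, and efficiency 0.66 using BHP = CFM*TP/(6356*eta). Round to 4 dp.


BHP = 5366 * 2.97 / (6356 * 0.66) = 3.7991 hp

3.7991 hp


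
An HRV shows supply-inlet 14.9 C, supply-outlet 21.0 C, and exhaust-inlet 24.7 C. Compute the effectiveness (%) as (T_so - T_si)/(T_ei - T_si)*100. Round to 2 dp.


eff = (21.0-14.9)/(24.7-14.9)*100 = 62.24 %

62.24 %


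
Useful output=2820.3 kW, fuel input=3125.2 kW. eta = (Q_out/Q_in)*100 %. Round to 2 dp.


eta = (2820.3/3125.2)*100 = 90.24 %

90.24 %


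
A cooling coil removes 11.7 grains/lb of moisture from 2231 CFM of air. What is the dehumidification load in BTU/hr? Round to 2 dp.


Q = 0.68 * 2231 * 11.7 = 17749.84 BTU/hr

17749.84 BTU/hr


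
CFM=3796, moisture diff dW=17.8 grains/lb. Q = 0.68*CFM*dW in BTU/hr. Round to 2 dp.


Q = 0.68 * 3796 * 17.8 = 45946.78 BTU/hr

45946.78 BTU/hr


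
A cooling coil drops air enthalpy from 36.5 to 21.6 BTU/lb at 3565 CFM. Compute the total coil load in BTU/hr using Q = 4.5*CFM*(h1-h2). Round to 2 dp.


Q = 4.5 * 3565 * (36.5 - 21.6) = 239033.25 BTU/hr

239033.25 BTU/hr


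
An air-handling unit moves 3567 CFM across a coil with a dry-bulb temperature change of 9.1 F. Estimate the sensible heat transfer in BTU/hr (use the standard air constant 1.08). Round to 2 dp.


Q = 1.08 * 3567 * 9.1 = 35056.48 BTU/hr

35056.48 BTU/hr


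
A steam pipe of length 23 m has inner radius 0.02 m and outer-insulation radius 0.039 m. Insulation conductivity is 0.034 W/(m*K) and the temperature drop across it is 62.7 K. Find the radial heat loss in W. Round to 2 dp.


Q = 2*pi*0.034*23*62.7/ln(0.039/0.02) = 461.31 W

461.31 W


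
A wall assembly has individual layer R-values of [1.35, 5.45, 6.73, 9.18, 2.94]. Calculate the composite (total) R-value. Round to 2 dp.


R_total = 1.35 + 5.45 + 6.73 + 9.18 + 2.94 = 25.65

25.65


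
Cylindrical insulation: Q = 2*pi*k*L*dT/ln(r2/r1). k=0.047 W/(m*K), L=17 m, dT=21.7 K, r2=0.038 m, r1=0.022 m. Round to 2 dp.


Q = 2*pi*0.047*17*21.7/ln(0.038/0.022) = 199.32 W

199.32 W


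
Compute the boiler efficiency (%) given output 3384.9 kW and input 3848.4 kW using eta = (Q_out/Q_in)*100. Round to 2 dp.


eta = (3384.9/3848.4)*100 = 87.96 %

87.96 %


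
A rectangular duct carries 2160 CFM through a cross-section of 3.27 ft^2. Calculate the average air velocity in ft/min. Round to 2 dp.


V = 2160 / 3.27 = 660.55 ft/min

660.55 ft/min


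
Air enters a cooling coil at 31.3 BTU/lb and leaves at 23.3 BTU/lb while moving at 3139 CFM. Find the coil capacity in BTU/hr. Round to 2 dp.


Q = 4.5 * 3139 * (31.3 - 23.3) = 113004.00 BTU/hr

113004.00 BTU/hr


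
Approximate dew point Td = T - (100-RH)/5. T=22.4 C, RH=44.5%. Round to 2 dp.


Td = 22.4 - (100-44.5)/5 = 11.30 C

11.30 C


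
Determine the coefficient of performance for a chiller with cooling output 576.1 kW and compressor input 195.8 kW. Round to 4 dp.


COP = 576.1 / 195.8 = 2.9423

2.9423


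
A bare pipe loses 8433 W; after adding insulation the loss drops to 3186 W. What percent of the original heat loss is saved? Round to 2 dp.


Savings = ((8433-3186)/8433)*100 = 62.22 %

62.22 %


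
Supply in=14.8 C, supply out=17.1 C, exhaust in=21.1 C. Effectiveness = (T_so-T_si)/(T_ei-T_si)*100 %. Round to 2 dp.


eff = (17.1-14.8)/(21.1-14.8)*100 = 36.51 %

36.51 %


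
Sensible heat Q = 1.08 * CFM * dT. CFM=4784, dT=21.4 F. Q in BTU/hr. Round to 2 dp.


Q = 1.08 * 4784 * 21.4 = 110567.81 BTU/hr

110567.81 BTU/hr


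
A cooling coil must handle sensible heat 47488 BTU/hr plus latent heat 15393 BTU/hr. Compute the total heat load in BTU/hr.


Qt = 47488 + 15393 = 62881 BTU/hr

62881 BTU/hr


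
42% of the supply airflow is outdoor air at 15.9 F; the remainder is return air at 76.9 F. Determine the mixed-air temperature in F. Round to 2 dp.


T_mix = 0.42*15.9 + 0.58*76.9 = 51.28 F

51.28 F


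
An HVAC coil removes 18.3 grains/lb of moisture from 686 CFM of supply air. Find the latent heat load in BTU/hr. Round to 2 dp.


Q = 0.68 * 686 * 18.3 = 8536.58 BTU/hr

8536.58 BTU/hr


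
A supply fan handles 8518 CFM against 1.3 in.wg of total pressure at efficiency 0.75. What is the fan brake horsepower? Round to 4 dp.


BHP = 8518 * 1.3 / (6356 * 0.75) = 2.3229 hp

2.3229 hp


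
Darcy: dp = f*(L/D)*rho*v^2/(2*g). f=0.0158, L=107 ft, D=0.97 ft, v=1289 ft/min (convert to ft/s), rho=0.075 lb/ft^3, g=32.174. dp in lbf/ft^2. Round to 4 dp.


v_fps = 1289/60 = 21.4833 ft/s
dp = 0.0158*(107/0.97)*0.075*21.4833^2/(2*32.174) = 0.9376 lbf/ft^2

0.9376 lbf/ft^2


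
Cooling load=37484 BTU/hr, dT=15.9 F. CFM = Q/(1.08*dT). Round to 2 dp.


CFM = 37484 / (1.08 * 15.9) = 2182.86

2182.86 CFM


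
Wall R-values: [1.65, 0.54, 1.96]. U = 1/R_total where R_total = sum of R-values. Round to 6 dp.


R_total = 1.65 + 0.54 + 1.96 = 4.15
U = 1/4.15 = 0.240964

0.240964


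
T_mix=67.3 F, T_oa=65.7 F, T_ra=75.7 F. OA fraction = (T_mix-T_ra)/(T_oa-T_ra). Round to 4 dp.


frac = (67.3 - 75.7) / (65.7 - 75.7) = 0.8400

0.8400


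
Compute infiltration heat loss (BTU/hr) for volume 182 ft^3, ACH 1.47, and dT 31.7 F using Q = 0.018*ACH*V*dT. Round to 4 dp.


Q = 0.018 * 1.47 * 182 * 31.7 = 152.6583 BTU/hr

152.6583 BTU/hr


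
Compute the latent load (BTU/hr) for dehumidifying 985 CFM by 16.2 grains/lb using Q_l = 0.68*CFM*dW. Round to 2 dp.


Q = 0.68 * 985 * 16.2 = 10850.76 BTU/hr

10850.76 BTU/hr


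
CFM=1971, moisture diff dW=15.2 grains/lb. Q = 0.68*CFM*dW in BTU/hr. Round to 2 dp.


Q = 0.68 * 1971 * 15.2 = 20372.26 BTU/hr

20372.26 BTU/hr


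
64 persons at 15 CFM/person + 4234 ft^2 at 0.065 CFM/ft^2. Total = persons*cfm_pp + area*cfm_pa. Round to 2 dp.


Total = 64*15 + 4234*0.065 = 1235.21 CFM

1235.21 CFM


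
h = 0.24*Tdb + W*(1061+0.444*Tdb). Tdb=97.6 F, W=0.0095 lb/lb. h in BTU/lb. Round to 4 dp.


h = 0.24*97.6 + 0.0095*(1061+0.444*97.6) = 33.9152 BTU/lb

33.9152 BTU/lb


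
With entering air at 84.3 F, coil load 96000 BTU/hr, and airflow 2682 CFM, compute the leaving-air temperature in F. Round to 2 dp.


dT = 96000/(1.08*2682) = 33.1428
T_leave = 84.3 - 33.1428 = 51.16 F

51.16 F


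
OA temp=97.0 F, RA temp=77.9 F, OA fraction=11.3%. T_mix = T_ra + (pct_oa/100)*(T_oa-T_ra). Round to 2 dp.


T_mix = 77.9 + (11.3/100)*(97.0-77.9) = 80.06 F

80.06 F


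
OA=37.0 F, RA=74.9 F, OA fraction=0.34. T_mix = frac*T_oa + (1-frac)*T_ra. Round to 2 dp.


T_mix = 0.34*37.0 + 0.66*74.9 = 62.01 F

62.01 F


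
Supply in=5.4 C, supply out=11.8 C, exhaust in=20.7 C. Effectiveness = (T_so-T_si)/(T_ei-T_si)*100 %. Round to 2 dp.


eff = (11.8-5.4)/(20.7-5.4)*100 = 41.83 %

41.83 %


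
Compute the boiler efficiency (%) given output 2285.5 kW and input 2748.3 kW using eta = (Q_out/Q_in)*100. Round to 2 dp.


eta = (2285.5/2748.3)*100 = 83.16 %

83.16 %


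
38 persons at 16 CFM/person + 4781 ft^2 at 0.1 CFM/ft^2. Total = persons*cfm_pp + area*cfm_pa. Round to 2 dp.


Total = 38*16 + 4781*0.1 = 1086.10 CFM

1086.10 CFM


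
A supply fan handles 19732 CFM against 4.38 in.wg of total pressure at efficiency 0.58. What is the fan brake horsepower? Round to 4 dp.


BHP = 19732 * 4.38 / (6356 * 0.58) = 23.4441 hp

23.4441 hp


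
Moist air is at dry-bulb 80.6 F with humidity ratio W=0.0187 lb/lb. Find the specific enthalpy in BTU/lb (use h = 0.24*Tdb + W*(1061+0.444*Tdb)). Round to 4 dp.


h = 0.24*80.6 + 0.0187*(1061+0.444*80.6) = 39.8539 BTU/lb

39.8539 BTU/lb


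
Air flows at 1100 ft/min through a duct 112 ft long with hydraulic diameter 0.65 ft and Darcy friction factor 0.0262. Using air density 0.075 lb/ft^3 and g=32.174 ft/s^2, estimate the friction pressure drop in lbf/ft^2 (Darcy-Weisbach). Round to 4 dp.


v_fps = 1100/60 = 18.3333 ft/s
dp = 0.0262*(112/0.65)*0.075*18.3333^2/(2*32.174) = 1.7685 lbf/ft^2

1.7685 lbf/ft^2


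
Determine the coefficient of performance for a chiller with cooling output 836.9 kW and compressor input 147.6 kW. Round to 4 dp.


COP = 836.9 / 147.6 = 5.6701

5.6701


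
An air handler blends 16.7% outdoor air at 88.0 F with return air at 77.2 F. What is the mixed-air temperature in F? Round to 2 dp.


T_mix = 77.2 + (16.7/100)*(88.0-77.2) = 79.00 F

79.00 F


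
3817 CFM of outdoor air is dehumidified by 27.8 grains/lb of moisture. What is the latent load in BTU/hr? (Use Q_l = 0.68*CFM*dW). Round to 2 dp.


Q = 0.68 * 3817 * 27.8 = 72156.57 BTU/hr

72156.57 BTU/hr


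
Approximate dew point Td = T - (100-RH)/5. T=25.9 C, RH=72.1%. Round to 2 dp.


Td = 25.9 - (100-72.1)/5 = 20.32 C

20.32 C


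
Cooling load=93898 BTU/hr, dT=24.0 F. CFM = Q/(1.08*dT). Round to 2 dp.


CFM = 93898 / (1.08 * 24.0) = 3622.61

3622.61 CFM


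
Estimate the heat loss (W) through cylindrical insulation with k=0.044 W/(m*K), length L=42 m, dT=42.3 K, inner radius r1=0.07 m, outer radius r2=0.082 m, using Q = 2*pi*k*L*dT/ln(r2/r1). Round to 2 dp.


Q = 2*pi*0.044*42*42.3/ln(0.082/0.07) = 3104.20 W

3104.20 W


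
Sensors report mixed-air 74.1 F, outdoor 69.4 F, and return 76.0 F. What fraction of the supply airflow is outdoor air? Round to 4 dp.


frac = (74.1 - 76.0) / (69.4 - 76.0) = 0.2879

0.2879


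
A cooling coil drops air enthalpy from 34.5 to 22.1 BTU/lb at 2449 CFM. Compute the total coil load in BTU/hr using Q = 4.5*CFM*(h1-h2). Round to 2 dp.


Q = 4.5 * 2449 * (34.5 - 22.1) = 136654.20 BTU/hr

136654.20 BTU/hr


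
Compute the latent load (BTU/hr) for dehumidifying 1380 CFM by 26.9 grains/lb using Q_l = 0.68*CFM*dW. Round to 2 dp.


Q = 0.68 * 1380 * 26.9 = 25242.96 BTU/hr

25242.96 BTU/hr


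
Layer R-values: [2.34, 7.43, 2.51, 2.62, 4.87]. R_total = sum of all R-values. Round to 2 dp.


R_total = 2.34 + 7.43 + 2.51 + 2.62 + 4.87 = 19.77

19.77


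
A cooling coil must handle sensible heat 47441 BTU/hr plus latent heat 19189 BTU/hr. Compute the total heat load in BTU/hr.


Qt = 47441 + 19189 = 66630 BTU/hr

66630 BTU/hr


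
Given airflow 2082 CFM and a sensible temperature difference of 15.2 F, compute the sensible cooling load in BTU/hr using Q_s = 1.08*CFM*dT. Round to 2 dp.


Q = 1.08 * 2082 * 15.2 = 34178.11 BTU/hr

34178.11 BTU/hr


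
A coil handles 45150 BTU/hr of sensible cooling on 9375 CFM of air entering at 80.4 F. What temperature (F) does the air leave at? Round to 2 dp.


dT = 45150/(1.08*9375) = 4.4593
T_leave = 80.4 - 4.4593 = 75.94 F

75.94 F


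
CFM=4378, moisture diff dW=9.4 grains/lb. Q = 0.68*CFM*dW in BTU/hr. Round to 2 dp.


Q = 0.68 * 4378 * 9.4 = 27984.18 BTU/hr

27984.18 BTU/hr


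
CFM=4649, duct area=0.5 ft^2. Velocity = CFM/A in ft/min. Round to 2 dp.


V = 4649 / 0.5 = 9298.00 ft/min

9298.00 ft/min


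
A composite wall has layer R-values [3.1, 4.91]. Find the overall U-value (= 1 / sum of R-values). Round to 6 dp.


R_total = 3.1 + 4.91 = 8.01
U = 1/8.01 = 0.124844

0.124844


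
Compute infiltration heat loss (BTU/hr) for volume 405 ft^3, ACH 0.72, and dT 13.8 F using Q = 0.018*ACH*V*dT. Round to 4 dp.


Q = 0.018 * 0.72 * 405 * 13.8 = 72.4334 BTU/hr

72.4334 BTU/hr


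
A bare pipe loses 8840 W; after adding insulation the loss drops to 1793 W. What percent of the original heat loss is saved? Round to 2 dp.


Savings = ((8840-1793)/8840)*100 = 79.72 %

79.72 %


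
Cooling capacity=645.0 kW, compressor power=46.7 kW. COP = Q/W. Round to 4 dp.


COP = 645.0 / 46.7 = 13.8116

13.8116


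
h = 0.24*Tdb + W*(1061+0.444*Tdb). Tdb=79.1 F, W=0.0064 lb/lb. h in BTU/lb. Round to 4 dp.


h = 0.24*79.1 + 0.0064*(1061+0.444*79.1) = 25.9992 BTU/lb

25.9992 BTU/lb


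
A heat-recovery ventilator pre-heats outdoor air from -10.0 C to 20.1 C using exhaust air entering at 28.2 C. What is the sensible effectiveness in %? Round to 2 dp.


eff = (20.1-(-10.0))/(28.2-(-10.0))*100 = 78.80 %

78.80 %


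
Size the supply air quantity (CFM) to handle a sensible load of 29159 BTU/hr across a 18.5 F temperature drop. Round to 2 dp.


CFM = 29159 / (1.08 * 18.5) = 1459.41

1459.41 CFM


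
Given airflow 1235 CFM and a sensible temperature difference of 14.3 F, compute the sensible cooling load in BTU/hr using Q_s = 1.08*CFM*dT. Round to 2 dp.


Q = 1.08 * 1235 * 14.3 = 19073.34 BTU/hr

19073.34 BTU/hr


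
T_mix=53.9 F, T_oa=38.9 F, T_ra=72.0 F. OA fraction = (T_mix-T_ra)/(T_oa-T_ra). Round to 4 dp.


frac = (53.9 - 72.0) / (38.9 - 72.0) = 0.5468

0.5468


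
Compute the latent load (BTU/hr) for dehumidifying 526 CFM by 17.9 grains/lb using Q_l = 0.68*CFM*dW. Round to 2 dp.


Q = 0.68 * 526 * 17.9 = 6402.47 BTU/hr

6402.47 BTU/hr


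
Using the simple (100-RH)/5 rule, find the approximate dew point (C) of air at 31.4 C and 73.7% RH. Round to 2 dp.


Td = 31.4 - (100-73.7)/5 = 26.14 C

26.14 C


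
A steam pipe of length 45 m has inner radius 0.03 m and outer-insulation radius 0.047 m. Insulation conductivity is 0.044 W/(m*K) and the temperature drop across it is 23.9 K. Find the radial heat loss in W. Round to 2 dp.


Q = 2*pi*0.044*45*23.9/ln(0.047/0.03) = 662.28 W

662.28 W


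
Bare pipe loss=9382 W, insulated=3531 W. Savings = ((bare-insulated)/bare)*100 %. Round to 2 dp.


Savings = ((9382-3531)/9382)*100 = 62.36 %

62.36 %


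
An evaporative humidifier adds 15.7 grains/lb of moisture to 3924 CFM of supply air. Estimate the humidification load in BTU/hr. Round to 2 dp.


Q = 0.68 * 3924 * 15.7 = 41892.62 BTU/hr

41892.62 BTU/hr


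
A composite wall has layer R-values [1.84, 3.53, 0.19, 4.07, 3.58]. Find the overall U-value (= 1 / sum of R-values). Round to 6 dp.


R_total = 1.84 + 3.53 + 0.19 + 4.07 + 3.58 = 13.21
U = 1/13.21 = 0.075700

0.075700


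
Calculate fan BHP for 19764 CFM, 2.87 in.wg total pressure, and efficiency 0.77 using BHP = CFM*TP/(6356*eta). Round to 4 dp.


BHP = 19764 * 2.87 / (6356 * 0.77) = 11.5900 hp

11.5900 hp


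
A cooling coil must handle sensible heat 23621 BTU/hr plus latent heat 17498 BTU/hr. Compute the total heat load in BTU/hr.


Qt = 23621 + 17498 = 41119 BTU/hr

41119 BTU/hr


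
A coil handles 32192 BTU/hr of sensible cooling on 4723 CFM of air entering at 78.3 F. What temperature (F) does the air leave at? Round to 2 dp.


dT = 32192/(1.08*4723) = 6.3111
T_leave = 78.3 - 6.3111 = 71.99 F

71.99 F


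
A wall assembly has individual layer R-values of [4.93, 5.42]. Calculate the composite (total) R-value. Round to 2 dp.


R_total = 4.93 + 5.42 = 10.35

10.35


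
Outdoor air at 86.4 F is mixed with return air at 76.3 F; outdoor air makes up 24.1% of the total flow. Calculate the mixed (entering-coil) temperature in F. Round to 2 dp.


T_mix = 76.3 + (24.1/100)*(86.4-76.3) = 78.73 F

78.73 F


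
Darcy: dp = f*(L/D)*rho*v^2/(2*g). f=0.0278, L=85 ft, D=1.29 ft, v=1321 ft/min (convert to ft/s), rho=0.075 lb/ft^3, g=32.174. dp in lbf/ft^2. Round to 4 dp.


v_fps = 1321/60 = 22.0167 ft/s
dp = 0.0278*(85/1.29)*0.075*22.0167^2/(2*32.174) = 1.0349 lbf/ft^2

1.0349 lbf/ft^2


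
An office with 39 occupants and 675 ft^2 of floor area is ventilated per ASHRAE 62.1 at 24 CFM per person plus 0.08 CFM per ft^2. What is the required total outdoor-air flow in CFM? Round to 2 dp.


Total = 39*24 + 675*0.08 = 990.00 CFM

990.00 CFM


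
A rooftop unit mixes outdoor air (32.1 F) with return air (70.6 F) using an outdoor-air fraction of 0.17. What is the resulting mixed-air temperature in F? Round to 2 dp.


T_mix = 0.17*32.1 + 0.83*70.6 = 64.06 F

64.06 F


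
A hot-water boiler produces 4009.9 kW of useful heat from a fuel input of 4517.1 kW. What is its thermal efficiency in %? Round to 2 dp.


eta = (4009.9/4517.1)*100 = 88.77 %

88.77 %


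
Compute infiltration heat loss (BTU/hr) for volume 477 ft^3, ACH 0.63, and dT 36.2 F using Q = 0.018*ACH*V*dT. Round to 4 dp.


Q = 0.018 * 0.63 * 477 * 36.2 = 195.8123 BTU/hr

195.8123 BTU/hr


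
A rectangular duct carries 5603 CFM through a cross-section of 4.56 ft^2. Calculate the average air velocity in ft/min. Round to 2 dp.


V = 5603 / 4.56 = 1228.73 ft/min

1228.73 ft/min


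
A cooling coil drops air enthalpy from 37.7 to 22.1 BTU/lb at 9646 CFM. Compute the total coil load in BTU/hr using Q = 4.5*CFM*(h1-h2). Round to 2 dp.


Q = 4.5 * 9646 * (37.7 - 22.1) = 677149.20 BTU/hr

677149.20 BTU/hr


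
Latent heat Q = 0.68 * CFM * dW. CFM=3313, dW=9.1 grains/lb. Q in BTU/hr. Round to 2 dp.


Q = 0.68 * 3313 * 9.1 = 20500.84 BTU/hr

20500.84 BTU/hr


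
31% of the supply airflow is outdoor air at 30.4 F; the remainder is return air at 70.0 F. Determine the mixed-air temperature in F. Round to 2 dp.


T_mix = 0.31*30.4 + 0.69*70.0 = 57.72 F

57.72 F


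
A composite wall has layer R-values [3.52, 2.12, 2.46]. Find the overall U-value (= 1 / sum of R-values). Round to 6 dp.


R_total = 3.52 + 2.12 + 2.46 = 8.10
U = 1/8.10 = 0.123457

0.123457


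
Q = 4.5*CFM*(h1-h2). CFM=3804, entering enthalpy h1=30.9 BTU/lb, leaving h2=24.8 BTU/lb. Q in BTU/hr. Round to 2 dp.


Q = 4.5 * 3804 * (30.9 - 24.8) = 104419.80 BTU/hr

104419.80 BTU/hr


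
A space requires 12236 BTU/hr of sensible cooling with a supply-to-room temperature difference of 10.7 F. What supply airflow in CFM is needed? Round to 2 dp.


CFM = 12236 / (1.08 * 10.7) = 1058.84

1058.84 CFM


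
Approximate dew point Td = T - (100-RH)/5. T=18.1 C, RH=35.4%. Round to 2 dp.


Td = 18.1 - (100-35.4)/5 = 5.18 C

5.18 C


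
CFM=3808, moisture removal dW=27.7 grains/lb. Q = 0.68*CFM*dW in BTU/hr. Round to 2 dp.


Q = 0.68 * 3808 * 27.7 = 71727.49 BTU/hr

71727.49 BTU/hr


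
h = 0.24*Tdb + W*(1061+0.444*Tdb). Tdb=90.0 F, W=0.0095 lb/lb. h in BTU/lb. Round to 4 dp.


h = 0.24*90.0 + 0.0095*(1061+0.444*90.0) = 32.0591 BTU/lb

32.0591 BTU/lb


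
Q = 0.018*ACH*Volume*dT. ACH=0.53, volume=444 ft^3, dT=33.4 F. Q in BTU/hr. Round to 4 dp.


Q = 0.018 * 0.53 * 444 * 33.4 = 141.4744 BTU/hr

141.4744 BTU/hr


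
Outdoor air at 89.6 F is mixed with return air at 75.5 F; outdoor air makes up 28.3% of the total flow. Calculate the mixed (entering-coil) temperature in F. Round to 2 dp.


T_mix = 75.5 + (28.3/100)*(89.6-75.5) = 79.49 F

79.49 F


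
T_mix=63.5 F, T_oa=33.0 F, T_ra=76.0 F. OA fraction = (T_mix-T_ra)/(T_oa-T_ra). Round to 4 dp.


frac = (63.5 - 76.0) / (33.0 - 76.0) = 0.2907

0.2907
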